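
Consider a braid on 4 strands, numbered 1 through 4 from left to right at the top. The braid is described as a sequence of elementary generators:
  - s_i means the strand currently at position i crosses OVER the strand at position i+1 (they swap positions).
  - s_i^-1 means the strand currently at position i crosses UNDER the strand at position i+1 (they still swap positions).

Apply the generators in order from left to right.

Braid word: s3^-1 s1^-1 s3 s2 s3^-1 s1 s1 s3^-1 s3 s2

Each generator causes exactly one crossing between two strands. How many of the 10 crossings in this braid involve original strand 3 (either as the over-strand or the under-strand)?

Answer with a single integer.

Gen 1: crossing 3x4. Involves strand 3? yes. Count so far: 1
Gen 2: crossing 1x2. Involves strand 3? no. Count so far: 1
Gen 3: crossing 4x3. Involves strand 3? yes. Count so far: 2
Gen 4: crossing 1x3. Involves strand 3? yes. Count so far: 3
Gen 5: crossing 1x4. Involves strand 3? no. Count so far: 3
Gen 6: crossing 2x3. Involves strand 3? yes. Count so far: 4
Gen 7: crossing 3x2. Involves strand 3? yes. Count so far: 5
Gen 8: crossing 4x1. Involves strand 3? no. Count so far: 5
Gen 9: crossing 1x4. Involves strand 3? no. Count so far: 5
Gen 10: crossing 3x4. Involves strand 3? yes. Count so far: 6

Answer: 6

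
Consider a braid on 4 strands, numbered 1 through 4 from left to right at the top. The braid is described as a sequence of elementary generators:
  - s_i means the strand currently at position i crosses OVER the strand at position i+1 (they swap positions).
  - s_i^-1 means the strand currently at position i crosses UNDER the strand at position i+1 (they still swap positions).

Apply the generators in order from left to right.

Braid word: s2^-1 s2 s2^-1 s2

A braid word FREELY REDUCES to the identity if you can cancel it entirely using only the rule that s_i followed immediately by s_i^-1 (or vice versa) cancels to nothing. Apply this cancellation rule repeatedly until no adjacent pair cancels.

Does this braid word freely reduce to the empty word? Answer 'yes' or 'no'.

Gen 1 (s2^-1): push. Stack: [s2^-1]
Gen 2 (s2): cancels prior s2^-1. Stack: []
Gen 3 (s2^-1): push. Stack: [s2^-1]
Gen 4 (s2): cancels prior s2^-1. Stack: []
Reduced word: (empty)

Answer: yes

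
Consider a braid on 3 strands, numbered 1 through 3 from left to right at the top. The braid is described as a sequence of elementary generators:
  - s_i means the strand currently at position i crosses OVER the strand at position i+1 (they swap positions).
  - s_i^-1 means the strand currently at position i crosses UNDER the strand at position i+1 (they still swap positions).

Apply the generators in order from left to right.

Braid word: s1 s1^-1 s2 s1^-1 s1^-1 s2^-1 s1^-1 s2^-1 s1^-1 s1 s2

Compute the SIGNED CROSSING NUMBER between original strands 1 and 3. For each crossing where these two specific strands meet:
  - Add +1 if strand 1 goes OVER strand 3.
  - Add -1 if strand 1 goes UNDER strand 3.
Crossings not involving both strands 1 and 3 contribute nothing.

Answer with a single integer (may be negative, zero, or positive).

Answer: -2

Derivation:
Gen 1: crossing 1x2. Both 1&3? no. Sum: 0
Gen 2: crossing 2x1. Both 1&3? no. Sum: 0
Gen 3: crossing 2x3. Both 1&3? no. Sum: 0
Gen 4: 1 under 3. Both 1&3? yes. Contrib: -1. Sum: -1
Gen 5: 3 under 1. Both 1&3? yes. Contrib: +1. Sum: 0
Gen 6: crossing 3x2. Both 1&3? no. Sum: 0
Gen 7: crossing 1x2. Both 1&3? no. Sum: 0
Gen 8: 1 under 3. Both 1&3? yes. Contrib: -1. Sum: -1
Gen 9: crossing 2x3. Both 1&3? no. Sum: -1
Gen 10: crossing 3x2. Both 1&3? no. Sum: -1
Gen 11: 3 over 1. Both 1&3? yes. Contrib: -1. Sum: -2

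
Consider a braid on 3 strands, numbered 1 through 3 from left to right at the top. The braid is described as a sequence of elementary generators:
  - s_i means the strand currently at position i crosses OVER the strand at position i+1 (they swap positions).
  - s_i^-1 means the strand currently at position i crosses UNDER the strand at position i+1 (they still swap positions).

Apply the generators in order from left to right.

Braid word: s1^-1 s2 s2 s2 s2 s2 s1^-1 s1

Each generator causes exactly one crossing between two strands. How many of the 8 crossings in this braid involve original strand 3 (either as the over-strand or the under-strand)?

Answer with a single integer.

Answer: 7

Derivation:
Gen 1: crossing 1x2. Involves strand 3? no. Count so far: 0
Gen 2: crossing 1x3. Involves strand 3? yes. Count so far: 1
Gen 3: crossing 3x1. Involves strand 3? yes. Count so far: 2
Gen 4: crossing 1x3. Involves strand 3? yes. Count so far: 3
Gen 5: crossing 3x1. Involves strand 3? yes. Count so far: 4
Gen 6: crossing 1x3. Involves strand 3? yes. Count so far: 5
Gen 7: crossing 2x3. Involves strand 3? yes. Count so far: 6
Gen 8: crossing 3x2. Involves strand 3? yes. Count so far: 7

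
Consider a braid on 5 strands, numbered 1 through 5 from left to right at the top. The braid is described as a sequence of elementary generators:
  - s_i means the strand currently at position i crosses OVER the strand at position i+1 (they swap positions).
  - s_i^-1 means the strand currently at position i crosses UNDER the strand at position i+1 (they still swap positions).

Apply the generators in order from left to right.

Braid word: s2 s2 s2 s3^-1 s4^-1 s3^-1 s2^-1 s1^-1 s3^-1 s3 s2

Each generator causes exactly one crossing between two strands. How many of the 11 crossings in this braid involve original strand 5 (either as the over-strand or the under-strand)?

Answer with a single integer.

Answer: 4

Derivation:
Gen 1: crossing 2x3. Involves strand 5? no. Count so far: 0
Gen 2: crossing 3x2. Involves strand 5? no. Count so far: 0
Gen 3: crossing 2x3. Involves strand 5? no. Count so far: 0
Gen 4: crossing 2x4. Involves strand 5? no. Count so far: 0
Gen 5: crossing 2x5. Involves strand 5? yes. Count so far: 1
Gen 6: crossing 4x5. Involves strand 5? yes. Count so far: 2
Gen 7: crossing 3x5. Involves strand 5? yes. Count so far: 3
Gen 8: crossing 1x5. Involves strand 5? yes. Count so far: 4
Gen 9: crossing 3x4. Involves strand 5? no. Count so far: 4
Gen 10: crossing 4x3. Involves strand 5? no. Count so far: 4
Gen 11: crossing 1x3. Involves strand 5? no. Count so far: 4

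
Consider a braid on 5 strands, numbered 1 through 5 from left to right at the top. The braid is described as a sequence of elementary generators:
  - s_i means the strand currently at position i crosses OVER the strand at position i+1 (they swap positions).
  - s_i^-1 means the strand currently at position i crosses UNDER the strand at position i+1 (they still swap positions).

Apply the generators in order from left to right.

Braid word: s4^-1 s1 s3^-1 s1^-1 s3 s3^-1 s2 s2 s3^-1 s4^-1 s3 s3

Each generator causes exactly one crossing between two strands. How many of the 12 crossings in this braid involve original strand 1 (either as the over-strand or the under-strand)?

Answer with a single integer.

Answer: 2

Derivation:
Gen 1: crossing 4x5. Involves strand 1? no. Count so far: 0
Gen 2: crossing 1x2. Involves strand 1? yes. Count so far: 1
Gen 3: crossing 3x5. Involves strand 1? no. Count so far: 1
Gen 4: crossing 2x1. Involves strand 1? yes. Count so far: 2
Gen 5: crossing 5x3. Involves strand 1? no. Count so far: 2
Gen 6: crossing 3x5. Involves strand 1? no. Count so far: 2
Gen 7: crossing 2x5. Involves strand 1? no. Count so far: 2
Gen 8: crossing 5x2. Involves strand 1? no. Count so far: 2
Gen 9: crossing 5x3. Involves strand 1? no. Count so far: 2
Gen 10: crossing 5x4. Involves strand 1? no. Count so far: 2
Gen 11: crossing 3x4. Involves strand 1? no. Count so far: 2
Gen 12: crossing 4x3. Involves strand 1? no. Count so far: 2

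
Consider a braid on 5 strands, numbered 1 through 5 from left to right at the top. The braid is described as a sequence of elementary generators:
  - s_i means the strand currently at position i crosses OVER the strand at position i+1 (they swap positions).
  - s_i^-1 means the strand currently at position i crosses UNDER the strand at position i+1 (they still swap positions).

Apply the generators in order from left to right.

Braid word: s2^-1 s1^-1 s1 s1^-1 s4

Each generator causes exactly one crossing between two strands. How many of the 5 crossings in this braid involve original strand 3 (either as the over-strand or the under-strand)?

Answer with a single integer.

Answer: 4

Derivation:
Gen 1: crossing 2x3. Involves strand 3? yes. Count so far: 1
Gen 2: crossing 1x3. Involves strand 3? yes. Count so far: 2
Gen 3: crossing 3x1. Involves strand 3? yes. Count so far: 3
Gen 4: crossing 1x3. Involves strand 3? yes. Count so far: 4
Gen 5: crossing 4x5. Involves strand 3? no. Count so far: 4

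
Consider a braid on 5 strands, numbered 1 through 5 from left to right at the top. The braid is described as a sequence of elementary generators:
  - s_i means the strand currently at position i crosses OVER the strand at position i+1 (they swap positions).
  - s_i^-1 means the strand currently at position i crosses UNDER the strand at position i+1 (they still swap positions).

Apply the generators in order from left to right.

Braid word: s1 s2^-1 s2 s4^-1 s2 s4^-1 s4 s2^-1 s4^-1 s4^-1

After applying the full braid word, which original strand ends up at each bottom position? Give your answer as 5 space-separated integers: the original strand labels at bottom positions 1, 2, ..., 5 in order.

Answer: 2 1 3 5 4

Derivation:
Gen 1 (s1): strand 1 crosses over strand 2. Perm now: [2 1 3 4 5]
Gen 2 (s2^-1): strand 1 crosses under strand 3. Perm now: [2 3 1 4 5]
Gen 3 (s2): strand 3 crosses over strand 1. Perm now: [2 1 3 4 5]
Gen 4 (s4^-1): strand 4 crosses under strand 5. Perm now: [2 1 3 5 4]
Gen 5 (s2): strand 1 crosses over strand 3. Perm now: [2 3 1 5 4]
Gen 6 (s4^-1): strand 5 crosses under strand 4. Perm now: [2 3 1 4 5]
Gen 7 (s4): strand 4 crosses over strand 5. Perm now: [2 3 1 5 4]
Gen 8 (s2^-1): strand 3 crosses under strand 1. Perm now: [2 1 3 5 4]
Gen 9 (s4^-1): strand 5 crosses under strand 4. Perm now: [2 1 3 4 5]
Gen 10 (s4^-1): strand 4 crosses under strand 5. Perm now: [2 1 3 5 4]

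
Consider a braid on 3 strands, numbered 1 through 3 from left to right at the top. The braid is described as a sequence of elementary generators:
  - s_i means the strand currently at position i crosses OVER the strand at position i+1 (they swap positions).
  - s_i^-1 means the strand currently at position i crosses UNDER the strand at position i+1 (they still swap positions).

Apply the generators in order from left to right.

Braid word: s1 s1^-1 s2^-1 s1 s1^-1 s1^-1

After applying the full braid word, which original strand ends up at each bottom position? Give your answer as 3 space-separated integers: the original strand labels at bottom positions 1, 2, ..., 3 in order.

Answer: 3 1 2

Derivation:
Gen 1 (s1): strand 1 crosses over strand 2. Perm now: [2 1 3]
Gen 2 (s1^-1): strand 2 crosses under strand 1. Perm now: [1 2 3]
Gen 3 (s2^-1): strand 2 crosses under strand 3. Perm now: [1 3 2]
Gen 4 (s1): strand 1 crosses over strand 3. Perm now: [3 1 2]
Gen 5 (s1^-1): strand 3 crosses under strand 1. Perm now: [1 3 2]
Gen 6 (s1^-1): strand 1 crosses under strand 3. Perm now: [3 1 2]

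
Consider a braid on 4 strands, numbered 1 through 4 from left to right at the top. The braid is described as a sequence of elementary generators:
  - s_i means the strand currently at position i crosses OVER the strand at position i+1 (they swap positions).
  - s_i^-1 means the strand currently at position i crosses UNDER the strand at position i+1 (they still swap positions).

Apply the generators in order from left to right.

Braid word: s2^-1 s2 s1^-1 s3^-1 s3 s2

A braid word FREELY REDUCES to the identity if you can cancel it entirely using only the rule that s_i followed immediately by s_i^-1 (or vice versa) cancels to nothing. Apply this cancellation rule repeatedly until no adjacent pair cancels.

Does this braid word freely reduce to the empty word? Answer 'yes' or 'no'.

Gen 1 (s2^-1): push. Stack: [s2^-1]
Gen 2 (s2): cancels prior s2^-1. Stack: []
Gen 3 (s1^-1): push. Stack: [s1^-1]
Gen 4 (s3^-1): push. Stack: [s1^-1 s3^-1]
Gen 5 (s3): cancels prior s3^-1. Stack: [s1^-1]
Gen 6 (s2): push. Stack: [s1^-1 s2]
Reduced word: s1^-1 s2

Answer: no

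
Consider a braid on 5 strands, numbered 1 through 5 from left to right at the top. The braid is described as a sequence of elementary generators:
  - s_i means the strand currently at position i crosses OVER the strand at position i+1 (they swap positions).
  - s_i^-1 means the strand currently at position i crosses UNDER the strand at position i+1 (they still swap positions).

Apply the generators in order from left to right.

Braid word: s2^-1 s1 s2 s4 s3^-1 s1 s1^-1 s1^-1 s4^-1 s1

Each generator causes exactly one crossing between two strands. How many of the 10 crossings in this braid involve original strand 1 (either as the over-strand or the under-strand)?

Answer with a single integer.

Gen 1: crossing 2x3. Involves strand 1? no. Count so far: 0
Gen 2: crossing 1x3. Involves strand 1? yes. Count so far: 1
Gen 3: crossing 1x2. Involves strand 1? yes. Count so far: 2
Gen 4: crossing 4x5. Involves strand 1? no. Count so far: 2
Gen 5: crossing 1x5. Involves strand 1? yes. Count so far: 3
Gen 6: crossing 3x2. Involves strand 1? no. Count so far: 3
Gen 7: crossing 2x3. Involves strand 1? no. Count so far: 3
Gen 8: crossing 3x2. Involves strand 1? no. Count so far: 3
Gen 9: crossing 1x4. Involves strand 1? yes. Count so far: 4
Gen 10: crossing 2x3. Involves strand 1? no. Count so far: 4

Answer: 4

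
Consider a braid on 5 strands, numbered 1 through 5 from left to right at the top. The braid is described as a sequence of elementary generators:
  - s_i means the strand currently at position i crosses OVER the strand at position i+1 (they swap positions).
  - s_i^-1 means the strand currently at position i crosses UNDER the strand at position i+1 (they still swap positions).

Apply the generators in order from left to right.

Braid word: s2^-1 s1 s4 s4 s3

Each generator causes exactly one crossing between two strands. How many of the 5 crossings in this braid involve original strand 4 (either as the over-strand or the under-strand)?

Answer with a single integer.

Answer: 3

Derivation:
Gen 1: crossing 2x3. Involves strand 4? no. Count so far: 0
Gen 2: crossing 1x3. Involves strand 4? no. Count so far: 0
Gen 3: crossing 4x5. Involves strand 4? yes. Count so far: 1
Gen 4: crossing 5x4. Involves strand 4? yes. Count so far: 2
Gen 5: crossing 2x4. Involves strand 4? yes. Count so far: 3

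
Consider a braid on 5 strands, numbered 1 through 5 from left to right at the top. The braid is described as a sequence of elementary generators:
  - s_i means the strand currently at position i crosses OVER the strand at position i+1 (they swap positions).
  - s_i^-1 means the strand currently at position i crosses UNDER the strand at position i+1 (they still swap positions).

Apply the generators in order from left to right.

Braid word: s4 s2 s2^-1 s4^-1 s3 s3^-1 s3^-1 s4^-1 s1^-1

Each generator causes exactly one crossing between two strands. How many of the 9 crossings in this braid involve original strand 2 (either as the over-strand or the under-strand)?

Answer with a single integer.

Answer: 3

Derivation:
Gen 1: crossing 4x5. Involves strand 2? no. Count so far: 0
Gen 2: crossing 2x3. Involves strand 2? yes. Count so far: 1
Gen 3: crossing 3x2. Involves strand 2? yes. Count so far: 2
Gen 4: crossing 5x4. Involves strand 2? no. Count so far: 2
Gen 5: crossing 3x4. Involves strand 2? no. Count so far: 2
Gen 6: crossing 4x3. Involves strand 2? no. Count so far: 2
Gen 7: crossing 3x4. Involves strand 2? no. Count so far: 2
Gen 8: crossing 3x5. Involves strand 2? no. Count so far: 2
Gen 9: crossing 1x2. Involves strand 2? yes. Count so far: 3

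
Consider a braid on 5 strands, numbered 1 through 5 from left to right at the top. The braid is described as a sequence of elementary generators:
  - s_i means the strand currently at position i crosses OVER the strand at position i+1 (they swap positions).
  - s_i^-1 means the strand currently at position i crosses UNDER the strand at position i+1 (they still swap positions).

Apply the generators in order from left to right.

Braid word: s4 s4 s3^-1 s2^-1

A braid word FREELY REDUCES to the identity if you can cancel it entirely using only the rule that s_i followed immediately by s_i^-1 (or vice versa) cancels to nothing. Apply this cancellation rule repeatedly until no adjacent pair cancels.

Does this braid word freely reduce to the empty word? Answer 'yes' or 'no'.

Gen 1 (s4): push. Stack: [s4]
Gen 2 (s4): push. Stack: [s4 s4]
Gen 3 (s3^-1): push. Stack: [s4 s4 s3^-1]
Gen 4 (s2^-1): push. Stack: [s4 s4 s3^-1 s2^-1]
Reduced word: s4 s4 s3^-1 s2^-1

Answer: no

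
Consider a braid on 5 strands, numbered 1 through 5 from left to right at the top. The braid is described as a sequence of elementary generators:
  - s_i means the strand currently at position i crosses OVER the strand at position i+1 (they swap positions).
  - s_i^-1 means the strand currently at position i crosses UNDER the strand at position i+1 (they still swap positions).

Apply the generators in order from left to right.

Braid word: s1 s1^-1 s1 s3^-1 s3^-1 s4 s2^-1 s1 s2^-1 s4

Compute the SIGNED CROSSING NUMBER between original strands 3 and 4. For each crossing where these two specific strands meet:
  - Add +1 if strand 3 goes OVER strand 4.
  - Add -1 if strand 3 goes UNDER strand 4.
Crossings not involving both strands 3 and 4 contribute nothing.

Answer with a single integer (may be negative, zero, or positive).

Gen 1: crossing 1x2. Both 3&4? no. Sum: 0
Gen 2: crossing 2x1. Both 3&4? no. Sum: 0
Gen 3: crossing 1x2. Both 3&4? no. Sum: 0
Gen 4: 3 under 4. Both 3&4? yes. Contrib: -1. Sum: -1
Gen 5: 4 under 3. Both 3&4? yes. Contrib: +1. Sum: 0
Gen 6: crossing 4x5. Both 3&4? no. Sum: 0
Gen 7: crossing 1x3. Both 3&4? no. Sum: 0
Gen 8: crossing 2x3. Both 3&4? no. Sum: 0
Gen 9: crossing 2x1. Both 3&4? no. Sum: 0
Gen 10: crossing 5x4. Both 3&4? no. Sum: 0

Answer: 0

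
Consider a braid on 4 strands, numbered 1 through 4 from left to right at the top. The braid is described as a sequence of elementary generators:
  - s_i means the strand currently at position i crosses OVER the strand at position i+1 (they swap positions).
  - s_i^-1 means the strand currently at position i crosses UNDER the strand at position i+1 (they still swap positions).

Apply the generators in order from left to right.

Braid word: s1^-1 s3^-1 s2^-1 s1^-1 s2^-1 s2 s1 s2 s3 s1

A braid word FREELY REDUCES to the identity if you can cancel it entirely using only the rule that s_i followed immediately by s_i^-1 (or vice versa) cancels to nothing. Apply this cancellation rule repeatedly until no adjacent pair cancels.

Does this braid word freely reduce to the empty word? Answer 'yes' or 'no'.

Answer: yes

Derivation:
Gen 1 (s1^-1): push. Stack: [s1^-1]
Gen 2 (s3^-1): push. Stack: [s1^-1 s3^-1]
Gen 3 (s2^-1): push. Stack: [s1^-1 s3^-1 s2^-1]
Gen 4 (s1^-1): push. Stack: [s1^-1 s3^-1 s2^-1 s1^-1]
Gen 5 (s2^-1): push. Stack: [s1^-1 s3^-1 s2^-1 s1^-1 s2^-1]
Gen 6 (s2): cancels prior s2^-1. Stack: [s1^-1 s3^-1 s2^-1 s1^-1]
Gen 7 (s1): cancels prior s1^-1. Stack: [s1^-1 s3^-1 s2^-1]
Gen 8 (s2): cancels prior s2^-1. Stack: [s1^-1 s3^-1]
Gen 9 (s3): cancels prior s3^-1. Stack: [s1^-1]
Gen 10 (s1): cancels prior s1^-1. Stack: []
Reduced word: (empty)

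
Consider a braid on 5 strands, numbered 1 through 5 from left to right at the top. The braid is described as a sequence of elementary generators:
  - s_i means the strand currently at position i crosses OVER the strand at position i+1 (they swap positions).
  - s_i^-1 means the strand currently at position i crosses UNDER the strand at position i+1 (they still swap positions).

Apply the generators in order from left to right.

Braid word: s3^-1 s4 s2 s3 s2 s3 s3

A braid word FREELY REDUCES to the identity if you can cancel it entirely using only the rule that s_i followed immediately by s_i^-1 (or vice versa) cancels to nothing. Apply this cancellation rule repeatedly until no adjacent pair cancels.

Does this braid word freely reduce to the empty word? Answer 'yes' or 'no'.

Answer: no

Derivation:
Gen 1 (s3^-1): push. Stack: [s3^-1]
Gen 2 (s4): push. Stack: [s3^-1 s4]
Gen 3 (s2): push. Stack: [s3^-1 s4 s2]
Gen 4 (s3): push. Stack: [s3^-1 s4 s2 s3]
Gen 5 (s2): push. Stack: [s3^-1 s4 s2 s3 s2]
Gen 6 (s3): push. Stack: [s3^-1 s4 s2 s3 s2 s3]
Gen 7 (s3): push. Stack: [s3^-1 s4 s2 s3 s2 s3 s3]
Reduced word: s3^-1 s4 s2 s3 s2 s3 s3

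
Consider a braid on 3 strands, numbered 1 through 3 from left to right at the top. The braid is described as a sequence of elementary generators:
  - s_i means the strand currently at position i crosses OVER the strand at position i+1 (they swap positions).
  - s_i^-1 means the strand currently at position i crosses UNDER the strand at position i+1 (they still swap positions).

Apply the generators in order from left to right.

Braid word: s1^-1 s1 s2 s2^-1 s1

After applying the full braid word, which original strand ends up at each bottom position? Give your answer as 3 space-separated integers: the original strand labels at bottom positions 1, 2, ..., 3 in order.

Answer: 2 1 3

Derivation:
Gen 1 (s1^-1): strand 1 crosses under strand 2. Perm now: [2 1 3]
Gen 2 (s1): strand 2 crosses over strand 1. Perm now: [1 2 3]
Gen 3 (s2): strand 2 crosses over strand 3. Perm now: [1 3 2]
Gen 4 (s2^-1): strand 3 crosses under strand 2. Perm now: [1 2 3]
Gen 5 (s1): strand 1 crosses over strand 2. Perm now: [2 1 3]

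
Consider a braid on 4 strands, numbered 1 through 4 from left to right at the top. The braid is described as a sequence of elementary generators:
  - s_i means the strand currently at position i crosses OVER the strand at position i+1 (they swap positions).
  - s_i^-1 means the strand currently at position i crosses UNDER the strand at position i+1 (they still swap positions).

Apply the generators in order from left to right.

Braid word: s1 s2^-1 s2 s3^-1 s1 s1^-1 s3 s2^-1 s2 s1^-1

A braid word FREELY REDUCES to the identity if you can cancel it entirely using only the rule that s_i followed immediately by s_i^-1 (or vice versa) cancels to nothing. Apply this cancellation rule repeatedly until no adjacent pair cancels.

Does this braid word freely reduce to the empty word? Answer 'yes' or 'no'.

Gen 1 (s1): push. Stack: [s1]
Gen 2 (s2^-1): push. Stack: [s1 s2^-1]
Gen 3 (s2): cancels prior s2^-1. Stack: [s1]
Gen 4 (s3^-1): push. Stack: [s1 s3^-1]
Gen 5 (s1): push. Stack: [s1 s3^-1 s1]
Gen 6 (s1^-1): cancels prior s1. Stack: [s1 s3^-1]
Gen 7 (s3): cancels prior s3^-1. Stack: [s1]
Gen 8 (s2^-1): push. Stack: [s1 s2^-1]
Gen 9 (s2): cancels prior s2^-1. Stack: [s1]
Gen 10 (s1^-1): cancels prior s1. Stack: []
Reduced word: (empty)

Answer: yes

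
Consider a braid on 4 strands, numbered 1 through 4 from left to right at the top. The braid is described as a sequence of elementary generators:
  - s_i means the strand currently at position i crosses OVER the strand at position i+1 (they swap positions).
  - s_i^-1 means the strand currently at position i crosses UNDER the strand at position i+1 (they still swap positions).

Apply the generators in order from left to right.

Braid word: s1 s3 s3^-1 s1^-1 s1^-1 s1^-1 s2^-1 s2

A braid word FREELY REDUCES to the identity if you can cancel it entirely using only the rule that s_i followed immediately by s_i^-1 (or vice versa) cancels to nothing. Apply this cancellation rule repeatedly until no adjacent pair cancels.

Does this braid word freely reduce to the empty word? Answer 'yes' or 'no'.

Answer: no

Derivation:
Gen 1 (s1): push. Stack: [s1]
Gen 2 (s3): push. Stack: [s1 s3]
Gen 3 (s3^-1): cancels prior s3. Stack: [s1]
Gen 4 (s1^-1): cancels prior s1. Stack: []
Gen 5 (s1^-1): push. Stack: [s1^-1]
Gen 6 (s1^-1): push. Stack: [s1^-1 s1^-1]
Gen 7 (s2^-1): push. Stack: [s1^-1 s1^-1 s2^-1]
Gen 8 (s2): cancels prior s2^-1. Stack: [s1^-1 s1^-1]
Reduced word: s1^-1 s1^-1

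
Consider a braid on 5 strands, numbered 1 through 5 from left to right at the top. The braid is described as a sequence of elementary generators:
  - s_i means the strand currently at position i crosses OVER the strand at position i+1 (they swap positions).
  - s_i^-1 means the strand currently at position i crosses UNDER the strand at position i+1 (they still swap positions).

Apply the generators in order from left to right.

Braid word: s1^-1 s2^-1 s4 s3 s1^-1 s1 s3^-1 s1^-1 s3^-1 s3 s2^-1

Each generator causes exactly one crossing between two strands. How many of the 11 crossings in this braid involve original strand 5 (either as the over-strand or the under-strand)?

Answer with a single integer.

Answer: 5

Derivation:
Gen 1: crossing 1x2. Involves strand 5? no. Count so far: 0
Gen 2: crossing 1x3. Involves strand 5? no. Count so far: 0
Gen 3: crossing 4x5. Involves strand 5? yes. Count so far: 1
Gen 4: crossing 1x5. Involves strand 5? yes. Count so far: 2
Gen 5: crossing 2x3. Involves strand 5? no. Count so far: 2
Gen 6: crossing 3x2. Involves strand 5? no. Count so far: 2
Gen 7: crossing 5x1. Involves strand 5? yes. Count so far: 3
Gen 8: crossing 2x3. Involves strand 5? no. Count so far: 3
Gen 9: crossing 1x5. Involves strand 5? yes. Count so far: 4
Gen 10: crossing 5x1. Involves strand 5? yes. Count so far: 5
Gen 11: crossing 2x1. Involves strand 5? no. Count so far: 5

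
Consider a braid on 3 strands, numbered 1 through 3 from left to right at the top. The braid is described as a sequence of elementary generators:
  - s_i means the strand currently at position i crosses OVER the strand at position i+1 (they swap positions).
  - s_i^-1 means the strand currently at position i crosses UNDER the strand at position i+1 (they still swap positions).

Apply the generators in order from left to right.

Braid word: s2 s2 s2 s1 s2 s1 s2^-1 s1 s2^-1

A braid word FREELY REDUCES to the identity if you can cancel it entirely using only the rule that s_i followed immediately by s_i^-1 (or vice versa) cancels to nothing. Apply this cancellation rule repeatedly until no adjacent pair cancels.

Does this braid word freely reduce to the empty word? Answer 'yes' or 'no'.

Gen 1 (s2): push. Stack: [s2]
Gen 2 (s2): push. Stack: [s2 s2]
Gen 3 (s2): push. Stack: [s2 s2 s2]
Gen 4 (s1): push. Stack: [s2 s2 s2 s1]
Gen 5 (s2): push. Stack: [s2 s2 s2 s1 s2]
Gen 6 (s1): push. Stack: [s2 s2 s2 s1 s2 s1]
Gen 7 (s2^-1): push. Stack: [s2 s2 s2 s1 s2 s1 s2^-1]
Gen 8 (s1): push. Stack: [s2 s2 s2 s1 s2 s1 s2^-1 s1]
Gen 9 (s2^-1): push. Stack: [s2 s2 s2 s1 s2 s1 s2^-1 s1 s2^-1]
Reduced word: s2 s2 s2 s1 s2 s1 s2^-1 s1 s2^-1

Answer: no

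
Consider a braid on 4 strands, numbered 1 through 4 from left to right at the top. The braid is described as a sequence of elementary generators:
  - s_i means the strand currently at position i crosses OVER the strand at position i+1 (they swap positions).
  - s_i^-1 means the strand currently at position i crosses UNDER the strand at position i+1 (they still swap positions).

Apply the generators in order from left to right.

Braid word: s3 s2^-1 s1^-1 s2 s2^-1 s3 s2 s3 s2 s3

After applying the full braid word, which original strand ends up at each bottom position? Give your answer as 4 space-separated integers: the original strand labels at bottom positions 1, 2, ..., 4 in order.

Answer: 4 2 1 3

Derivation:
Gen 1 (s3): strand 3 crosses over strand 4. Perm now: [1 2 4 3]
Gen 2 (s2^-1): strand 2 crosses under strand 4. Perm now: [1 4 2 3]
Gen 3 (s1^-1): strand 1 crosses under strand 4. Perm now: [4 1 2 3]
Gen 4 (s2): strand 1 crosses over strand 2. Perm now: [4 2 1 3]
Gen 5 (s2^-1): strand 2 crosses under strand 1. Perm now: [4 1 2 3]
Gen 6 (s3): strand 2 crosses over strand 3. Perm now: [4 1 3 2]
Gen 7 (s2): strand 1 crosses over strand 3. Perm now: [4 3 1 2]
Gen 8 (s3): strand 1 crosses over strand 2. Perm now: [4 3 2 1]
Gen 9 (s2): strand 3 crosses over strand 2. Perm now: [4 2 3 1]
Gen 10 (s3): strand 3 crosses over strand 1. Perm now: [4 2 1 3]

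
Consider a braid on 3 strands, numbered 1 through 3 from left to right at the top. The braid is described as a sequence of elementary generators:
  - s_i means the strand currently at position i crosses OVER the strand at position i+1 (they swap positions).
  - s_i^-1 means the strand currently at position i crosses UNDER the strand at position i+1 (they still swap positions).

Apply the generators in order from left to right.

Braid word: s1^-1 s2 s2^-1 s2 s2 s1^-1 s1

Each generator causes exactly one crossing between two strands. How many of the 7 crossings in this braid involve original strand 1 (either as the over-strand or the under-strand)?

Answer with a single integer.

Answer: 7

Derivation:
Gen 1: crossing 1x2. Involves strand 1? yes. Count so far: 1
Gen 2: crossing 1x3. Involves strand 1? yes. Count so far: 2
Gen 3: crossing 3x1. Involves strand 1? yes. Count so far: 3
Gen 4: crossing 1x3. Involves strand 1? yes. Count so far: 4
Gen 5: crossing 3x1. Involves strand 1? yes. Count so far: 5
Gen 6: crossing 2x1. Involves strand 1? yes. Count so far: 6
Gen 7: crossing 1x2. Involves strand 1? yes. Count so far: 7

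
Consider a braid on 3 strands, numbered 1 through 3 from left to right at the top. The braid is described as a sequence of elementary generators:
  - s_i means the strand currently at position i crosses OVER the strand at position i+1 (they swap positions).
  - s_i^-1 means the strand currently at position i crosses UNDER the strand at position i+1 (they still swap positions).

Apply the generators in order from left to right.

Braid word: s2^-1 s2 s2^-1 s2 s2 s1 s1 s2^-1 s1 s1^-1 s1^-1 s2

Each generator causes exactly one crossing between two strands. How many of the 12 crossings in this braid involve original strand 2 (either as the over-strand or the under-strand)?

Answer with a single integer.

Answer: 9

Derivation:
Gen 1: crossing 2x3. Involves strand 2? yes. Count so far: 1
Gen 2: crossing 3x2. Involves strand 2? yes. Count so far: 2
Gen 3: crossing 2x3. Involves strand 2? yes. Count so far: 3
Gen 4: crossing 3x2. Involves strand 2? yes. Count so far: 4
Gen 5: crossing 2x3. Involves strand 2? yes. Count so far: 5
Gen 6: crossing 1x3. Involves strand 2? no. Count so far: 5
Gen 7: crossing 3x1. Involves strand 2? no. Count so far: 5
Gen 8: crossing 3x2. Involves strand 2? yes. Count so far: 6
Gen 9: crossing 1x2. Involves strand 2? yes. Count so far: 7
Gen 10: crossing 2x1. Involves strand 2? yes. Count so far: 8
Gen 11: crossing 1x2. Involves strand 2? yes. Count so far: 9
Gen 12: crossing 1x3. Involves strand 2? no. Count so far: 9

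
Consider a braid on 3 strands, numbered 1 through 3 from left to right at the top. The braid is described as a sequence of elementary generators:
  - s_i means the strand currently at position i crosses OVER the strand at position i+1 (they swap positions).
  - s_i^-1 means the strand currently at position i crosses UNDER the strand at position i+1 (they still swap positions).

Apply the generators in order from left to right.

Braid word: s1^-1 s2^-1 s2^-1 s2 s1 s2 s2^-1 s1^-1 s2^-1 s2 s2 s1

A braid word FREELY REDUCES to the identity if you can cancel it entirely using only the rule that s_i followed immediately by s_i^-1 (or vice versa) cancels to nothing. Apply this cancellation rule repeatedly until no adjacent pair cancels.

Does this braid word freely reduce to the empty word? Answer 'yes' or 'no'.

Answer: yes

Derivation:
Gen 1 (s1^-1): push. Stack: [s1^-1]
Gen 2 (s2^-1): push. Stack: [s1^-1 s2^-1]
Gen 3 (s2^-1): push. Stack: [s1^-1 s2^-1 s2^-1]
Gen 4 (s2): cancels prior s2^-1. Stack: [s1^-1 s2^-1]
Gen 5 (s1): push. Stack: [s1^-1 s2^-1 s1]
Gen 6 (s2): push. Stack: [s1^-1 s2^-1 s1 s2]
Gen 7 (s2^-1): cancels prior s2. Stack: [s1^-1 s2^-1 s1]
Gen 8 (s1^-1): cancels prior s1. Stack: [s1^-1 s2^-1]
Gen 9 (s2^-1): push. Stack: [s1^-1 s2^-1 s2^-1]
Gen 10 (s2): cancels prior s2^-1. Stack: [s1^-1 s2^-1]
Gen 11 (s2): cancels prior s2^-1. Stack: [s1^-1]
Gen 12 (s1): cancels prior s1^-1. Stack: []
Reduced word: (empty)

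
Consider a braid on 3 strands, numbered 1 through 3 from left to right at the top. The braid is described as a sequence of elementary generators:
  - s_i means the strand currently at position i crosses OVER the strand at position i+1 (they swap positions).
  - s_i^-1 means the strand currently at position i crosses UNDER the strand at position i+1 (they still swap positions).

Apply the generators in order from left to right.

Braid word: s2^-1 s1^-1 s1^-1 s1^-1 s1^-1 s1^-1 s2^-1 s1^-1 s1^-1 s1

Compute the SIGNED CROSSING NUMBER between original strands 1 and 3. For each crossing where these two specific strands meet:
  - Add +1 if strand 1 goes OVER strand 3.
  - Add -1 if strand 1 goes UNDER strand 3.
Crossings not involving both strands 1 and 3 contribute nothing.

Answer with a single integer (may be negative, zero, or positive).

Answer: -1

Derivation:
Gen 1: crossing 2x3. Both 1&3? no. Sum: 0
Gen 2: 1 under 3. Both 1&3? yes. Contrib: -1. Sum: -1
Gen 3: 3 under 1. Both 1&3? yes. Contrib: +1. Sum: 0
Gen 4: 1 under 3. Both 1&3? yes. Contrib: -1. Sum: -1
Gen 5: 3 under 1. Both 1&3? yes. Contrib: +1. Sum: 0
Gen 6: 1 under 3. Both 1&3? yes. Contrib: -1. Sum: -1
Gen 7: crossing 1x2. Both 1&3? no. Sum: -1
Gen 8: crossing 3x2. Both 1&3? no. Sum: -1
Gen 9: crossing 2x3. Both 1&3? no. Sum: -1
Gen 10: crossing 3x2. Both 1&3? no. Sum: -1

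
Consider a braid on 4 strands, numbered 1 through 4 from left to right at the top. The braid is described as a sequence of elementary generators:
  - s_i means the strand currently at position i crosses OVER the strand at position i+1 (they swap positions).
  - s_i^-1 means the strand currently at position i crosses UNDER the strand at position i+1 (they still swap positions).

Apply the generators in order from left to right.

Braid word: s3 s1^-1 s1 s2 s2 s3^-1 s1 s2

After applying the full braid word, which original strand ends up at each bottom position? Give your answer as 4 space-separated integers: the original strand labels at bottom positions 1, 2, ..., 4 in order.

Gen 1 (s3): strand 3 crosses over strand 4. Perm now: [1 2 4 3]
Gen 2 (s1^-1): strand 1 crosses under strand 2. Perm now: [2 1 4 3]
Gen 3 (s1): strand 2 crosses over strand 1. Perm now: [1 2 4 3]
Gen 4 (s2): strand 2 crosses over strand 4. Perm now: [1 4 2 3]
Gen 5 (s2): strand 4 crosses over strand 2. Perm now: [1 2 4 3]
Gen 6 (s3^-1): strand 4 crosses under strand 3. Perm now: [1 2 3 4]
Gen 7 (s1): strand 1 crosses over strand 2. Perm now: [2 1 3 4]
Gen 8 (s2): strand 1 crosses over strand 3. Perm now: [2 3 1 4]

Answer: 2 3 1 4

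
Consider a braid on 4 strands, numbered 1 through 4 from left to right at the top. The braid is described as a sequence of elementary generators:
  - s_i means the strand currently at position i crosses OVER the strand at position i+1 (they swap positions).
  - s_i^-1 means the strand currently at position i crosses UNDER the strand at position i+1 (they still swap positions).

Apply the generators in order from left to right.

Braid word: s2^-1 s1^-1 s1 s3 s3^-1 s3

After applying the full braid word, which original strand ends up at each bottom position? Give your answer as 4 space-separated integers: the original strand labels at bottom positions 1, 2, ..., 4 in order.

Gen 1 (s2^-1): strand 2 crosses under strand 3. Perm now: [1 3 2 4]
Gen 2 (s1^-1): strand 1 crosses under strand 3. Perm now: [3 1 2 4]
Gen 3 (s1): strand 3 crosses over strand 1. Perm now: [1 3 2 4]
Gen 4 (s3): strand 2 crosses over strand 4. Perm now: [1 3 4 2]
Gen 5 (s3^-1): strand 4 crosses under strand 2. Perm now: [1 3 2 4]
Gen 6 (s3): strand 2 crosses over strand 4. Perm now: [1 3 4 2]

Answer: 1 3 4 2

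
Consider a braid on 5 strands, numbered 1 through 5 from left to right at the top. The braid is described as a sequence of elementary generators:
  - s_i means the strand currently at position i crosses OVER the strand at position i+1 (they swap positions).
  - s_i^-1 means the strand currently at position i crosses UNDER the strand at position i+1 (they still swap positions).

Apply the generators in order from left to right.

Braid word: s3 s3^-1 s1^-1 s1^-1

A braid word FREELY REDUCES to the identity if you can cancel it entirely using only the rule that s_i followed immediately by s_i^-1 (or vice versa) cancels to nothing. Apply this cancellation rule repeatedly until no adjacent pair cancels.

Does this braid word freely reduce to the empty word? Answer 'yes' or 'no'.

Gen 1 (s3): push. Stack: [s3]
Gen 2 (s3^-1): cancels prior s3. Stack: []
Gen 3 (s1^-1): push. Stack: [s1^-1]
Gen 4 (s1^-1): push. Stack: [s1^-1 s1^-1]
Reduced word: s1^-1 s1^-1

Answer: no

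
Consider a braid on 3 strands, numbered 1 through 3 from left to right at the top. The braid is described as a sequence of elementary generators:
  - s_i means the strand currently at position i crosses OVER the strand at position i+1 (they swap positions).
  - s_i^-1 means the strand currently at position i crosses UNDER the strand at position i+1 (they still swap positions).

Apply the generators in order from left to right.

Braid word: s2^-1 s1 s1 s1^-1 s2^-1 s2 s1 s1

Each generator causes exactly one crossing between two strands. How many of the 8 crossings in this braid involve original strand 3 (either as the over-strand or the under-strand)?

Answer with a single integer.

Answer: 6

Derivation:
Gen 1: crossing 2x3. Involves strand 3? yes. Count so far: 1
Gen 2: crossing 1x3. Involves strand 3? yes. Count so far: 2
Gen 3: crossing 3x1. Involves strand 3? yes. Count so far: 3
Gen 4: crossing 1x3. Involves strand 3? yes. Count so far: 4
Gen 5: crossing 1x2. Involves strand 3? no. Count so far: 4
Gen 6: crossing 2x1. Involves strand 3? no. Count so far: 4
Gen 7: crossing 3x1. Involves strand 3? yes. Count so far: 5
Gen 8: crossing 1x3. Involves strand 3? yes. Count so far: 6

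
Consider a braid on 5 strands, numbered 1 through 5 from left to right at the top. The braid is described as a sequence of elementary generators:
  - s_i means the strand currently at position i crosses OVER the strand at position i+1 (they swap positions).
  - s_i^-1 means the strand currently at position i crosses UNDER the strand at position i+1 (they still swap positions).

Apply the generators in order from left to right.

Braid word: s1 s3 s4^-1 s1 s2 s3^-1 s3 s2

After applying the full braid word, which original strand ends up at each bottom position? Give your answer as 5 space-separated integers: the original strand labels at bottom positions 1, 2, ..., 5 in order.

Gen 1 (s1): strand 1 crosses over strand 2. Perm now: [2 1 3 4 5]
Gen 2 (s3): strand 3 crosses over strand 4. Perm now: [2 1 4 3 5]
Gen 3 (s4^-1): strand 3 crosses under strand 5. Perm now: [2 1 4 5 3]
Gen 4 (s1): strand 2 crosses over strand 1. Perm now: [1 2 4 5 3]
Gen 5 (s2): strand 2 crosses over strand 4. Perm now: [1 4 2 5 3]
Gen 6 (s3^-1): strand 2 crosses under strand 5. Perm now: [1 4 5 2 3]
Gen 7 (s3): strand 5 crosses over strand 2. Perm now: [1 4 2 5 3]
Gen 8 (s2): strand 4 crosses over strand 2. Perm now: [1 2 4 5 3]

Answer: 1 2 4 5 3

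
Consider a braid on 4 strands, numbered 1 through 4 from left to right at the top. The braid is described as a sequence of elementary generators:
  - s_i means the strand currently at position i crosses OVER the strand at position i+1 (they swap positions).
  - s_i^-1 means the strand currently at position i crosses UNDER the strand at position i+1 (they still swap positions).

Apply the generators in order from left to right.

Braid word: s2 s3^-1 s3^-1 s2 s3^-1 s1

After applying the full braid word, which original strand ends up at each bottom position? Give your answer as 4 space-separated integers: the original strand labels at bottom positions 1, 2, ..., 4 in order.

Gen 1 (s2): strand 2 crosses over strand 3. Perm now: [1 3 2 4]
Gen 2 (s3^-1): strand 2 crosses under strand 4. Perm now: [1 3 4 2]
Gen 3 (s3^-1): strand 4 crosses under strand 2. Perm now: [1 3 2 4]
Gen 4 (s2): strand 3 crosses over strand 2. Perm now: [1 2 3 4]
Gen 5 (s3^-1): strand 3 crosses under strand 4. Perm now: [1 2 4 3]
Gen 6 (s1): strand 1 crosses over strand 2. Perm now: [2 1 4 3]

Answer: 2 1 4 3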